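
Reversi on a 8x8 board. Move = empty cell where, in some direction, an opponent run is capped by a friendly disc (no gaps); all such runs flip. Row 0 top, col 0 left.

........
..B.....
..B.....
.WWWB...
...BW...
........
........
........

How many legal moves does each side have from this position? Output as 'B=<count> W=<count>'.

Answer: B=8 W=8

Derivation:
-- B to move --
(2,0): no bracket -> illegal
(2,1): flips 1 -> legal
(2,3): flips 1 -> legal
(2,4): no bracket -> illegal
(3,0): flips 3 -> legal
(3,5): no bracket -> illegal
(4,0): flips 1 -> legal
(4,1): no bracket -> illegal
(4,2): flips 1 -> legal
(4,5): flips 1 -> legal
(5,3): no bracket -> illegal
(5,4): flips 1 -> legal
(5,5): flips 2 -> legal
B mobility = 8
-- W to move --
(0,1): no bracket -> illegal
(0,2): flips 2 -> legal
(0,3): no bracket -> illegal
(1,1): flips 1 -> legal
(1,3): flips 1 -> legal
(2,1): no bracket -> illegal
(2,3): no bracket -> illegal
(2,4): flips 1 -> legal
(2,5): no bracket -> illegal
(3,5): flips 1 -> legal
(4,2): flips 1 -> legal
(4,5): no bracket -> illegal
(5,2): no bracket -> illegal
(5,3): flips 1 -> legal
(5,4): flips 1 -> legal
W mobility = 8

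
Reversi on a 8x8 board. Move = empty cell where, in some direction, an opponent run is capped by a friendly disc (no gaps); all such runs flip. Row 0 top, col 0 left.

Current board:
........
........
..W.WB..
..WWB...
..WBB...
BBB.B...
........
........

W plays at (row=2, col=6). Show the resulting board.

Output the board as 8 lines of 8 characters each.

Answer: ........
........
..W.WWW.
..WWB...
..WBB...
BBB.B...
........
........

Derivation:
Place W at (2,6); scan 8 dirs for brackets.
Dir NW: first cell '.' (not opp) -> no flip
Dir N: first cell '.' (not opp) -> no flip
Dir NE: first cell '.' (not opp) -> no flip
Dir W: opp run (2,5) capped by W -> flip
Dir E: first cell '.' (not opp) -> no flip
Dir SW: first cell '.' (not opp) -> no flip
Dir S: first cell '.' (not opp) -> no flip
Dir SE: first cell '.' (not opp) -> no flip
All flips: (2,5)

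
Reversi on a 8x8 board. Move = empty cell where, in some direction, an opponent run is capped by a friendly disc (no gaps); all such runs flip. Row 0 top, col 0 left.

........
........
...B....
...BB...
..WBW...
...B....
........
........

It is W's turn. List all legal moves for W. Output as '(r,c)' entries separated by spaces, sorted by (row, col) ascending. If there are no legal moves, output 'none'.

Answer: (2,2) (2,4) (6,2) (6,4)

Derivation:
(1,2): no bracket -> illegal
(1,3): no bracket -> illegal
(1,4): no bracket -> illegal
(2,2): flips 1 -> legal
(2,4): flips 2 -> legal
(2,5): no bracket -> illegal
(3,2): no bracket -> illegal
(3,5): no bracket -> illegal
(4,5): no bracket -> illegal
(5,2): no bracket -> illegal
(5,4): no bracket -> illegal
(6,2): flips 1 -> legal
(6,3): no bracket -> illegal
(6,4): flips 1 -> legal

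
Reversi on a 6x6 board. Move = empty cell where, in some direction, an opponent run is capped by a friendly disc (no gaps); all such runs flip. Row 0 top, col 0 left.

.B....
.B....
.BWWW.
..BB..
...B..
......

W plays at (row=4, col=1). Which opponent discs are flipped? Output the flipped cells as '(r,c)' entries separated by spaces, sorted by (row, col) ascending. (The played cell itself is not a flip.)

Answer: (3,2)

Derivation:
Dir NW: first cell '.' (not opp) -> no flip
Dir N: first cell '.' (not opp) -> no flip
Dir NE: opp run (3,2) capped by W -> flip
Dir W: first cell '.' (not opp) -> no flip
Dir E: first cell '.' (not opp) -> no flip
Dir SW: first cell '.' (not opp) -> no flip
Dir S: first cell '.' (not opp) -> no flip
Dir SE: first cell '.' (not opp) -> no flip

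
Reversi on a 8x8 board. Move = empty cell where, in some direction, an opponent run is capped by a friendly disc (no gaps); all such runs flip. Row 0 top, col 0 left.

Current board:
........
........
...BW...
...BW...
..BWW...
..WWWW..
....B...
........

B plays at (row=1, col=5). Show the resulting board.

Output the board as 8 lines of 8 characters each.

Answer: ........
.....B..
...BB...
...BW...
..BWW...
..WWWW..
....B...
........

Derivation:
Place B at (1,5); scan 8 dirs for brackets.
Dir NW: first cell '.' (not opp) -> no flip
Dir N: first cell '.' (not opp) -> no flip
Dir NE: first cell '.' (not opp) -> no flip
Dir W: first cell '.' (not opp) -> no flip
Dir E: first cell '.' (not opp) -> no flip
Dir SW: opp run (2,4) capped by B -> flip
Dir S: first cell '.' (not opp) -> no flip
Dir SE: first cell '.' (not opp) -> no flip
All flips: (2,4)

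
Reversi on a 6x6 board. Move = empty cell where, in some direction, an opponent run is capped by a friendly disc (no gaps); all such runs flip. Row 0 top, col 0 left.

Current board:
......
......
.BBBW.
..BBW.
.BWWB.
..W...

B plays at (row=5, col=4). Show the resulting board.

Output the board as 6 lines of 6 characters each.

Place B at (5,4); scan 8 dirs for brackets.
Dir NW: opp run (4,3) capped by B -> flip
Dir N: first cell 'B' (not opp) -> no flip
Dir NE: first cell '.' (not opp) -> no flip
Dir W: first cell '.' (not opp) -> no flip
Dir E: first cell '.' (not opp) -> no flip
Dir SW: edge -> no flip
Dir S: edge -> no flip
Dir SE: edge -> no flip
All flips: (4,3)

Answer: ......
......
.BBBW.
..BBW.
.BWBB.
..W.B.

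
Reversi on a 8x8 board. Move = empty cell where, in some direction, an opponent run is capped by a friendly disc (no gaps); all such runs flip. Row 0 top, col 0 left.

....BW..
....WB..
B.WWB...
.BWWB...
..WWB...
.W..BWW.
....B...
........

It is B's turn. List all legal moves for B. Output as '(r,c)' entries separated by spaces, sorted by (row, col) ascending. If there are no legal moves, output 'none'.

(0,3): no bracket -> illegal
(0,6): flips 1 -> legal
(1,1): flips 2 -> legal
(1,2): flips 1 -> legal
(1,3): flips 2 -> legal
(1,6): no bracket -> illegal
(2,1): flips 4 -> legal
(2,5): no bracket -> illegal
(4,0): no bracket -> illegal
(4,1): flips 2 -> legal
(4,5): no bracket -> illegal
(4,6): flips 1 -> legal
(4,7): no bracket -> illegal
(5,0): no bracket -> illegal
(5,2): flips 1 -> legal
(5,3): flips 1 -> legal
(5,7): flips 2 -> legal
(6,0): flips 3 -> legal
(6,1): no bracket -> illegal
(6,2): no bracket -> illegal
(6,5): no bracket -> illegal
(6,6): flips 1 -> legal
(6,7): no bracket -> illegal

Answer: (0,6) (1,1) (1,2) (1,3) (2,1) (4,1) (4,6) (5,2) (5,3) (5,7) (6,0) (6,6)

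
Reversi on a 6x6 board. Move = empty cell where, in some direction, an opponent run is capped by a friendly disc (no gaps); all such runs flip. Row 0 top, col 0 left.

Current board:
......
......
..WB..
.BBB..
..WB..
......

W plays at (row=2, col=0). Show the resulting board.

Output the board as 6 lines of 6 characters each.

Place W at (2,0); scan 8 dirs for brackets.
Dir NW: edge -> no flip
Dir N: first cell '.' (not opp) -> no flip
Dir NE: first cell '.' (not opp) -> no flip
Dir W: edge -> no flip
Dir E: first cell '.' (not opp) -> no flip
Dir SW: edge -> no flip
Dir S: first cell '.' (not opp) -> no flip
Dir SE: opp run (3,1) capped by W -> flip
All flips: (3,1)

Answer: ......
......
W.WB..
.WBB..
..WB..
......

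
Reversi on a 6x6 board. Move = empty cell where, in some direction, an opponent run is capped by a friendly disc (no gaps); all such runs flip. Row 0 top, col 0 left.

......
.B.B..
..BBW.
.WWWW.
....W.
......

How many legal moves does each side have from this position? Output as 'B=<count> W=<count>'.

Answer: B=8 W=7

Derivation:
-- B to move --
(1,4): no bracket -> illegal
(1,5): no bracket -> illegal
(2,0): no bracket -> illegal
(2,1): no bracket -> illegal
(2,5): flips 1 -> legal
(3,0): no bracket -> illegal
(3,5): flips 1 -> legal
(4,0): flips 1 -> legal
(4,1): flips 1 -> legal
(4,2): flips 1 -> legal
(4,3): flips 1 -> legal
(4,5): flips 1 -> legal
(5,3): no bracket -> illegal
(5,4): no bracket -> illegal
(5,5): flips 2 -> legal
B mobility = 8
-- W to move --
(0,0): flips 2 -> legal
(0,1): no bracket -> illegal
(0,2): flips 1 -> legal
(0,3): flips 2 -> legal
(0,4): flips 2 -> legal
(1,0): no bracket -> illegal
(1,2): flips 2 -> legal
(1,4): flips 1 -> legal
(2,0): no bracket -> illegal
(2,1): flips 2 -> legal
W mobility = 7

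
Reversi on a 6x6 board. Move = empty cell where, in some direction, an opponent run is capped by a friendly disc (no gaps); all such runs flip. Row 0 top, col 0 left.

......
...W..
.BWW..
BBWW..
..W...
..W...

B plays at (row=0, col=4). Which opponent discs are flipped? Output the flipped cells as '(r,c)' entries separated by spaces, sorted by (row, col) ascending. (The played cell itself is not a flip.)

Dir NW: edge -> no flip
Dir N: edge -> no flip
Dir NE: edge -> no flip
Dir W: first cell '.' (not opp) -> no flip
Dir E: first cell '.' (not opp) -> no flip
Dir SW: opp run (1,3) (2,2) capped by B -> flip
Dir S: first cell '.' (not opp) -> no flip
Dir SE: first cell '.' (not opp) -> no flip

Answer: (1,3) (2,2)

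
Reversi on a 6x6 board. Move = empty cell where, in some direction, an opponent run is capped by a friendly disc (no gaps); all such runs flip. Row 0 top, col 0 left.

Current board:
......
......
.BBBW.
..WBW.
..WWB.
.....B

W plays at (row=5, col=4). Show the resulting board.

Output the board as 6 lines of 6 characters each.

Answer: ......
......
.BBBW.
..WBW.
..WWW.
....WB

Derivation:
Place W at (5,4); scan 8 dirs for brackets.
Dir NW: first cell 'W' (not opp) -> no flip
Dir N: opp run (4,4) capped by W -> flip
Dir NE: first cell '.' (not opp) -> no flip
Dir W: first cell '.' (not opp) -> no flip
Dir E: opp run (5,5), next=edge -> no flip
Dir SW: edge -> no flip
Dir S: edge -> no flip
Dir SE: edge -> no flip
All flips: (4,4)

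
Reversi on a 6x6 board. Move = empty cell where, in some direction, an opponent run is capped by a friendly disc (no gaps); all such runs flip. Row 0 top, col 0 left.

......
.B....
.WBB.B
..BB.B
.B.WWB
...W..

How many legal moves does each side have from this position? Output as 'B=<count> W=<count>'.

-- B to move --
(1,0): flips 1 -> legal
(1,2): no bracket -> illegal
(2,0): flips 1 -> legal
(3,0): no bracket -> illegal
(3,1): flips 1 -> legal
(3,4): no bracket -> illegal
(4,2): flips 2 -> legal
(5,2): no bracket -> illegal
(5,4): flips 1 -> legal
(5,5): flips 1 -> legal
B mobility = 6
-- W to move --
(0,0): flips 3 -> legal
(0,1): flips 1 -> legal
(0,2): no bracket -> illegal
(1,0): no bracket -> illegal
(1,2): no bracket -> illegal
(1,3): flips 2 -> legal
(1,4): no bracket -> illegal
(1,5): no bracket -> illegal
(2,0): no bracket -> illegal
(2,4): flips 2 -> legal
(3,0): no bracket -> illegal
(3,1): no bracket -> illegal
(3,4): no bracket -> illegal
(4,0): no bracket -> illegal
(4,2): no bracket -> illegal
(5,0): no bracket -> illegal
(5,1): no bracket -> illegal
(5,2): no bracket -> illegal
(5,4): no bracket -> illegal
(5,5): no bracket -> illegal
W mobility = 4

Answer: B=6 W=4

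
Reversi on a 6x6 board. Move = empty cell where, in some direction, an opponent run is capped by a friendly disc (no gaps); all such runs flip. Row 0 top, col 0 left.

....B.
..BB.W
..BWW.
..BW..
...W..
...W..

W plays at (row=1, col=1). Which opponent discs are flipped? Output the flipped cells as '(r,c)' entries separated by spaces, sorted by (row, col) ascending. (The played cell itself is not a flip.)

Answer: (2,2)

Derivation:
Dir NW: first cell '.' (not opp) -> no flip
Dir N: first cell '.' (not opp) -> no flip
Dir NE: first cell '.' (not opp) -> no flip
Dir W: first cell '.' (not opp) -> no flip
Dir E: opp run (1,2) (1,3), next='.' -> no flip
Dir SW: first cell '.' (not opp) -> no flip
Dir S: first cell '.' (not opp) -> no flip
Dir SE: opp run (2,2) capped by W -> flip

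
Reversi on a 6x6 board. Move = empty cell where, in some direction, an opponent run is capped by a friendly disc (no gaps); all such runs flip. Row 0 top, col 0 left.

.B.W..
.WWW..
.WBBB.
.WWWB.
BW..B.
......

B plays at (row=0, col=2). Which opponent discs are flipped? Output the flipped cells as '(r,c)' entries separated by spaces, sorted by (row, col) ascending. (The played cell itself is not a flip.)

Answer: (1,2) (1,3)

Derivation:
Dir NW: edge -> no flip
Dir N: edge -> no flip
Dir NE: edge -> no flip
Dir W: first cell 'B' (not opp) -> no flip
Dir E: opp run (0,3), next='.' -> no flip
Dir SW: opp run (1,1), next='.' -> no flip
Dir S: opp run (1,2) capped by B -> flip
Dir SE: opp run (1,3) capped by B -> flip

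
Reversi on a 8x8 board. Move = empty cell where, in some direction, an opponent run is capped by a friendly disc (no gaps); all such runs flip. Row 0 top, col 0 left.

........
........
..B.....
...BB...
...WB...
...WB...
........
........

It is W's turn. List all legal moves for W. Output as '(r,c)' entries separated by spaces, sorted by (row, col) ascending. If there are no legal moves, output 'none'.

Answer: (2,3) (2,5) (3,5) (4,5) (5,5) (6,5)

Derivation:
(1,1): no bracket -> illegal
(1,2): no bracket -> illegal
(1,3): no bracket -> illegal
(2,1): no bracket -> illegal
(2,3): flips 1 -> legal
(2,4): no bracket -> illegal
(2,5): flips 1 -> legal
(3,1): no bracket -> illegal
(3,2): no bracket -> illegal
(3,5): flips 1 -> legal
(4,2): no bracket -> illegal
(4,5): flips 1 -> legal
(5,5): flips 1 -> legal
(6,3): no bracket -> illegal
(6,4): no bracket -> illegal
(6,5): flips 1 -> legal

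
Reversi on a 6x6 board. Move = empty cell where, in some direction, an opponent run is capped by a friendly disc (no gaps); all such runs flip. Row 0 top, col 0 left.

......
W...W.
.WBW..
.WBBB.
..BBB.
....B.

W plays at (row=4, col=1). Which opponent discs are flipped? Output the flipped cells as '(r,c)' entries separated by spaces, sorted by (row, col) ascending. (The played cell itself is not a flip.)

Answer: (3,2)

Derivation:
Dir NW: first cell '.' (not opp) -> no flip
Dir N: first cell 'W' (not opp) -> no flip
Dir NE: opp run (3,2) capped by W -> flip
Dir W: first cell '.' (not opp) -> no flip
Dir E: opp run (4,2) (4,3) (4,4), next='.' -> no flip
Dir SW: first cell '.' (not opp) -> no flip
Dir S: first cell '.' (not opp) -> no flip
Dir SE: first cell '.' (not opp) -> no flip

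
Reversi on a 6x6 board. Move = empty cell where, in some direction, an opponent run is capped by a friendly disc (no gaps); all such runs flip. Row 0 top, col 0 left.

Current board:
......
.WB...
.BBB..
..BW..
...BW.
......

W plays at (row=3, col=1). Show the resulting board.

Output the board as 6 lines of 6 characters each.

Place W at (3,1); scan 8 dirs for brackets.
Dir NW: first cell '.' (not opp) -> no flip
Dir N: opp run (2,1) capped by W -> flip
Dir NE: opp run (2,2), next='.' -> no flip
Dir W: first cell '.' (not opp) -> no flip
Dir E: opp run (3,2) capped by W -> flip
Dir SW: first cell '.' (not opp) -> no flip
Dir S: first cell '.' (not opp) -> no flip
Dir SE: first cell '.' (not opp) -> no flip
All flips: (2,1) (3,2)

Answer: ......
.WB...
.WBB..
.WWW..
...BW.
......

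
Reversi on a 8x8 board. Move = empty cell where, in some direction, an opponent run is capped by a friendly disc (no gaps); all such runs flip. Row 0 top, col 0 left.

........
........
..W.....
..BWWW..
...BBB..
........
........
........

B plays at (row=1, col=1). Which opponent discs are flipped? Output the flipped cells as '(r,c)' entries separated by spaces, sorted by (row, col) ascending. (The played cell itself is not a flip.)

Dir NW: first cell '.' (not opp) -> no flip
Dir N: first cell '.' (not opp) -> no flip
Dir NE: first cell '.' (not opp) -> no flip
Dir W: first cell '.' (not opp) -> no flip
Dir E: first cell '.' (not opp) -> no flip
Dir SW: first cell '.' (not opp) -> no flip
Dir S: first cell '.' (not opp) -> no flip
Dir SE: opp run (2,2) (3,3) capped by B -> flip

Answer: (2,2) (3,3)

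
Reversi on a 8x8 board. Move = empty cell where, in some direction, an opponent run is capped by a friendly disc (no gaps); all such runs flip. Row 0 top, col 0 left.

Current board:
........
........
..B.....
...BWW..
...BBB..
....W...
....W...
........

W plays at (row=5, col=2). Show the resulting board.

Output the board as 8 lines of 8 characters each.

Place W at (5,2); scan 8 dirs for brackets.
Dir NW: first cell '.' (not opp) -> no flip
Dir N: first cell '.' (not opp) -> no flip
Dir NE: opp run (4,3) capped by W -> flip
Dir W: first cell '.' (not opp) -> no flip
Dir E: first cell '.' (not opp) -> no flip
Dir SW: first cell '.' (not opp) -> no flip
Dir S: first cell '.' (not opp) -> no flip
Dir SE: first cell '.' (not opp) -> no flip
All flips: (4,3)

Answer: ........
........
..B.....
...BWW..
...WBB..
..W.W...
....W...
........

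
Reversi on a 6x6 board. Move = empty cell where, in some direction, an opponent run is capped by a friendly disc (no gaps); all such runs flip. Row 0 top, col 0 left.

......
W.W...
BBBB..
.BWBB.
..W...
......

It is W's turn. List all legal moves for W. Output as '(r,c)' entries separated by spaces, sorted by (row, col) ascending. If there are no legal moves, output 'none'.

(1,1): no bracket -> illegal
(1,3): no bracket -> illegal
(1,4): flips 1 -> legal
(2,4): flips 1 -> legal
(2,5): no bracket -> illegal
(3,0): flips 3 -> legal
(3,5): flips 2 -> legal
(4,0): no bracket -> illegal
(4,1): no bracket -> illegal
(4,3): no bracket -> illegal
(4,4): no bracket -> illegal
(4,5): flips 2 -> legal

Answer: (1,4) (2,4) (3,0) (3,5) (4,5)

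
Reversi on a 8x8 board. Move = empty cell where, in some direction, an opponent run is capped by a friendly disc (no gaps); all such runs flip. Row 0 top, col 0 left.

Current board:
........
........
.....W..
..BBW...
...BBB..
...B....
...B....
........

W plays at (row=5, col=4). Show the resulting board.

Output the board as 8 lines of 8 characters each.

Place W at (5,4); scan 8 dirs for brackets.
Dir NW: opp run (4,3) (3,2), next='.' -> no flip
Dir N: opp run (4,4) capped by W -> flip
Dir NE: opp run (4,5), next='.' -> no flip
Dir W: opp run (5,3), next='.' -> no flip
Dir E: first cell '.' (not opp) -> no flip
Dir SW: opp run (6,3), next='.' -> no flip
Dir S: first cell '.' (not opp) -> no flip
Dir SE: first cell '.' (not opp) -> no flip
All flips: (4,4)

Answer: ........
........
.....W..
..BBW...
...BWB..
...BW...
...B....
........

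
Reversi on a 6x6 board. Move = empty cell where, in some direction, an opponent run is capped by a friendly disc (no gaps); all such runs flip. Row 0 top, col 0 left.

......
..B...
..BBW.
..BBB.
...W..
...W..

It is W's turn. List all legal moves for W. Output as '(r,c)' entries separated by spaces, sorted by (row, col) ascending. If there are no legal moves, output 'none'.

(0,1): no bracket -> illegal
(0,2): no bracket -> illegal
(0,3): no bracket -> illegal
(1,1): no bracket -> illegal
(1,3): flips 2 -> legal
(1,4): no bracket -> illegal
(2,1): flips 3 -> legal
(2,5): flips 1 -> legal
(3,1): no bracket -> illegal
(3,5): no bracket -> illegal
(4,1): no bracket -> illegal
(4,2): flips 1 -> legal
(4,4): flips 1 -> legal
(4,5): no bracket -> illegal

Answer: (1,3) (2,1) (2,5) (4,2) (4,4)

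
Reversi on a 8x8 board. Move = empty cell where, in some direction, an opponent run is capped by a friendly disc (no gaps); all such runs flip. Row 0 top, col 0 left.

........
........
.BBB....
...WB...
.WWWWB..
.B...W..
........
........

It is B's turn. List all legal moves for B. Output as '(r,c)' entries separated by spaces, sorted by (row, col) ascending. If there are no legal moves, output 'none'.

(2,4): flips 2 -> legal
(3,0): no bracket -> illegal
(3,1): flips 1 -> legal
(3,2): flips 1 -> legal
(3,5): no bracket -> illegal
(4,0): flips 4 -> legal
(4,6): no bracket -> illegal
(5,0): no bracket -> illegal
(5,2): flips 1 -> legal
(5,3): flips 2 -> legal
(5,4): flips 1 -> legal
(5,6): no bracket -> illegal
(6,4): no bracket -> illegal
(6,5): flips 1 -> legal
(6,6): flips 3 -> legal

Answer: (2,4) (3,1) (3,2) (4,0) (5,2) (5,3) (5,4) (6,5) (6,6)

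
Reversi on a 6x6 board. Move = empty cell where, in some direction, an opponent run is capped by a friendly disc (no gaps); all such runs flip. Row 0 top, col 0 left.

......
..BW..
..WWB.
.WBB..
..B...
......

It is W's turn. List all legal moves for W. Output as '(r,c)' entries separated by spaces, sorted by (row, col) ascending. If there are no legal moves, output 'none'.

(0,1): flips 1 -> legal
(0,2): flips 1 -> legal
(0,3): no bracket -> illegal
(1,1): flips 1 -> legal
(1,4): no bracket -> illegal
(1,5): no bracket -> illegal
(2,1): no bracket -> illegal
(2,5): flips 1 -> legal
(3,4): flips 2 -> legal
(3,5): flips 1 -> legal
(4,1): flips 1 -> legal
(4,3): flips 1 -> legal
(4,4): flips 1 -> legal
(5,1): no bracket -> illegal
(5,2): flips 2 -> legal
(5,3): flips 1 -> legal

Answer: (0,1) (0,2) (1,1) (2,5) (3,4) (3,5) (4,1) (4,3) (4,4) (5,2) (5,3)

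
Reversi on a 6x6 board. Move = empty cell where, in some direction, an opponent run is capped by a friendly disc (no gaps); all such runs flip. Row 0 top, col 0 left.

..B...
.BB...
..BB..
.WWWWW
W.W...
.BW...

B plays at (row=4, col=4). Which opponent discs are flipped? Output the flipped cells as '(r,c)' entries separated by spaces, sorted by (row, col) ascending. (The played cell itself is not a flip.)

Answer: (3,3)

Derivation:
Dir NW: opp run (3,3) capped by B -> flip
Dir N: opp run (3,4), next='.' -> no flip
Dir NE: opp run (3,5), next=edge -> no flip
Dir W: first cell '.' (not opp) -> no flip
Dir E: first cell '.' (not opp) -> no flip
Dir SW: first cell '.' (not opp) -> no flip
Dir S: first cell '.' (not opp) -> no flip
Dir SE: first cell '.' (not opp) -> no flip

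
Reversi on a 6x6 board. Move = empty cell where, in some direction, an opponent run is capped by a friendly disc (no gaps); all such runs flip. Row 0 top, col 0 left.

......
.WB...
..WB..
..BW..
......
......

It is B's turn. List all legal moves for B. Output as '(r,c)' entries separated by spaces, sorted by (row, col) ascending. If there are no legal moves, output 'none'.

(0,0): no bracket -> illegal
(0,1): no bracket -> illegal
(0,2): no bracket -> illegal
(1,0): flips 1 -> legal
(1,3): no bracket -> illegal
(2,0): no bracket -> illegal
(2,1): flips 1 -> legal
(2,4): no bracket -> illegal
(3,1): no bracket -> illegal
(3,4): flips 1 -> legal
(4,2): no bracket -> illegal
(4,3): flips 1 -> legal
(4,4): no bracket -> illegal

Answer: (1,0) (2,1) (3,4) (4,3)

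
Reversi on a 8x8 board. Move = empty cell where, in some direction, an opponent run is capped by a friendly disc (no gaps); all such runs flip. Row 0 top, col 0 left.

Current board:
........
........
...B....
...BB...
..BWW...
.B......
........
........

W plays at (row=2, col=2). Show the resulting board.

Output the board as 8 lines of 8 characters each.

Place W at (2,2); scan 8 dirs for brackets.
Dir NW: first cell '.' (not opp) -> no flip
Dir N: first cell '.' (not opp) -> no flip
Dir NE: first cell '.' (not opp) -> no flip
Dir W: first cell '.' (not opp) -> no flip
Dir E: opp run (2,3), next='.' -> no flip
Dir SW: first cell '.' (not opp) -> no flip
Dir S: first cell '.' (not opp) -> no flip
Dir SE: opp run (3,3) capped by W -> flip
All flips: (3,3)

Answer: ........
........
..WB....
...WB...
..BWW...
.B......
........
........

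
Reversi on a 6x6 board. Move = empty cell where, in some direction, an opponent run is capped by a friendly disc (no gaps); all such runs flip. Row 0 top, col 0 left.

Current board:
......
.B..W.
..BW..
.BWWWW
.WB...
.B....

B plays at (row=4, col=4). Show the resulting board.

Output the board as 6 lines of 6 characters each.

Place B at (4,4); scan 8 dirs for brackets.
Dir NW: opp run (3,3) capped by B -> flip
Dir N: opp run (3,4), next='.' -> no flip
Dir NE: opp run (3,5), next=edge -> no flip
Dir W: first cell '.' (not opp) -> no flip
Dir E: first cell '.' (not opp) -> no flip
Dir SW: first cell '.' (not opp) -> no flip
Dir S: first cell '.' (not opp) -> no flip
Dir SE: first cell '.' (not opp) -> no flip
All flips: (3,3)

Answer: ......
.B..W.
..BW..
.BWBWW
.WB.B.
.B....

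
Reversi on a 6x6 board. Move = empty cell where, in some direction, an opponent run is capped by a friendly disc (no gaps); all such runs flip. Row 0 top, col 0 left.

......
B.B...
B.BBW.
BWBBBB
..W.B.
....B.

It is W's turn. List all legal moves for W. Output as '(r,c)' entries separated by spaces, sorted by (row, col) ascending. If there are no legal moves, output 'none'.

(0,0): no bracket -> illegal
(0,1): no bracket -> illegal
(0,2): flips 3 -> legal
(0,3): no bracket -> illegal
(1,1): no bracket -> illegal
(1,3): flips 1 -> legal
(1,4): no bracket -> illegal
(2,1): flips 2 -> legal
(2,5): no bracket -> illegal
(4,0): no bracket -> illegal
(4,1): no bracket -> illegal
(4,3): no bracket -> illegal
(4,5): no bracket -> illegal
(5,3): no bracket -> illegal
(5,5): no bracket -> illegal

Answer: (0,2) (1,3) (2,1)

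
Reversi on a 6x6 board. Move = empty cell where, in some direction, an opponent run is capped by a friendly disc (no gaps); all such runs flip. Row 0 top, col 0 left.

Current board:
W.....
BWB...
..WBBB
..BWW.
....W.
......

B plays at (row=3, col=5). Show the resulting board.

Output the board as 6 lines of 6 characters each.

Place B at (3,5); scan 8 dirs for brackets.
Dir NW: first cell 'B' (not opp) -> no flip
Dir N: first cell 'B' (not opp) -> no flip
Dir NE: edge -> no flip
Dir W: opp run (3,4) (3,3) capped by B -> flip
Dir E: edge -> no flip
Dir SW: opp run (4,4), next='.' -> no flip
Dir S: first cell '.' (not opp) -> no flip
Dir SE: edge -> no flip
All flips: (3,3) (3,4)

Answer: W.....
BWB...
..WBBB
..BBBB
....W.
......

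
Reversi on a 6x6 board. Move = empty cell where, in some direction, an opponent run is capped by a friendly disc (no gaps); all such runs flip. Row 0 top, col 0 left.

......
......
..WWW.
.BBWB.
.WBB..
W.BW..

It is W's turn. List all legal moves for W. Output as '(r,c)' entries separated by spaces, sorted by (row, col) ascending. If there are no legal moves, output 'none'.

(2,0): flips 2 -> legal
(2,1): flips 1 -> legal
(2,5): no bracket -> illegal
(3,0): flips 2 -> legal
(3,5): flips 1 -> legal
(4,0): flips 1 -> legal
(4,4): flips 3 -> legal
(4,5): flips 1 -> legal
(5,1): flips 2 -> legal
(5,4): no bracket -> illegal

Answer: (2,0) (2,1) (3,0) (3,5) (4,0) (4,4) (4,5) (5,1)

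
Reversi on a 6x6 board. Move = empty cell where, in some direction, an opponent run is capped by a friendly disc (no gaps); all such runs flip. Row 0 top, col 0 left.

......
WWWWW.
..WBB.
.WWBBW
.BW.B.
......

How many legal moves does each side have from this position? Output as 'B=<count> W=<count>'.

-- B to move --
(0,0): flips 2 -> legal
(0,1): flips 1 -> legal
(0,2): flips 1 -> legal
(0,3): flips 1 -> legal
(0,4): flips 1 -> legal
(0,5): flips 1 -> legal
(1,5): no bracket -> illegal
(2,0): no bracket -> illegal
(2,1): flips 2 -> legal
(2,5): no bracket -> illegal
(3,0): flips 2 -> legal
(4,0): no bracket -> illegal
(4,3): flips 1 -> legal
(4,5): no bracket -> illegal
(5,1): flips 1 -> legal
(5,2): no bracket -> illegal
(5,3): no bracket -> illegal
B mobility = 10
-- W to move --
(1,5): flips 2 -> legal
(2,5): flips 2 -> legal
(3,0): no bracket -> illegal
(4,0): flips 1 -> legal
(4,3): flips 2 -> legal
(4,5): flips 2 -> legal
(5,0): flips 1 -> legal
(5,1): flips 1 -> legal
(5,2): no bracket -> illegal
(5,3): flips 1 -> legal
(5,4): flips 3 -> legal
(5,5): flips 2 -> legal
W mobility = 10

Answer: B=10 W=10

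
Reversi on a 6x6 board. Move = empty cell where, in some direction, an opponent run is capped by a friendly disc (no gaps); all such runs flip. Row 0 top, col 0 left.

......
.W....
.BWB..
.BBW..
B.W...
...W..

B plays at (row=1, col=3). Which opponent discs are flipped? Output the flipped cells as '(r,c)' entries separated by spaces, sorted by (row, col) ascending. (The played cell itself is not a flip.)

Answer: (2,2)

Derivation:
Dir NW: first cell '.' (not opp) -> no flip
Dir N: first cell '.' (not opp) -> no flip
Dir NE: first cell '.' (not opp) -> no flip
Dir W: first cell '.' (not opp) -> no flip
Dir E: first cell '.' (not opp) -> no flip
Dir SW: opp run (2,2) capped by B -> flip
Dir S: first cell 'B' (not opp) -> no flip
Dir SE: first cell '.' (not opp) -> no flip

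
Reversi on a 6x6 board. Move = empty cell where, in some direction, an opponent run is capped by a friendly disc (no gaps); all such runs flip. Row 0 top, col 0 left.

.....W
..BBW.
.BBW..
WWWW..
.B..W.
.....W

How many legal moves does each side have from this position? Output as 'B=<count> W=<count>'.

-- B to move --
(0,3): no bracket -> illegal
(0,4): no bracket -> illegal
(1,5): flips 1 -> legal
(2,0): no bracket -> illegal
(2,4): flips 1 -> legal
(2,5): no bracket -> illegal
(3,4): flips 1 -> legal
(3,5): no bracket -> illegal
(4,0): flips 1 -> legal
(4,2): flips 1 -> legal
(4,3): flips 3 -> legal
(4,5): no bracket -> illegal
(5,3): no bracket -> illegal
(5,4): no bracket -> illegal
B mobility = 6
-- W to move --
(0,1): flips 1 -> legal
(0,2): flips 2 -> legal
(0,3): flips 3 -> legal
(0,4): flips 2 -> legal
(1,0): flips 1 -> legal
(1,1): flips 4 -> legal
(2,0): flips 2 -> legal
(2,4): no bracket -> illegal
(4,0): no bracket -> illegal
(4,2): no bracket -> illegal
(5,0): flips 1 -> legal
(5,1): flips 1 -> legal
(5,2): flips 1 -> legal
W mobility = 10

Answer: B=6 W=10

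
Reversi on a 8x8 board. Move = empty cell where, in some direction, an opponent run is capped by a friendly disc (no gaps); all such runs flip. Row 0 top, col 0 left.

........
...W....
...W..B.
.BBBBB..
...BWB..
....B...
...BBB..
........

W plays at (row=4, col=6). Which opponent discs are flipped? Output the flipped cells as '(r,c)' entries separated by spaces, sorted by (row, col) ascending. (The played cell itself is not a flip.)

Answer: (4,5)

Derivation:
Dir NW: opp run (3,5), next='.' -> no flip
Dir N: first cell '.' (not opp) -> no flip
Dir NE: first cell '.' (not opp) -> no flip
Dir W: opp run (4,5) capped by W -> flip
Dir E: first cell '.' (not opp) -> no flip
Dir SW: first cell '.' (not opp) -> no flip
Dir S: first cell '.' (not opp) -> no flip
Dir SE: first cell '.' (not opp) -> no flip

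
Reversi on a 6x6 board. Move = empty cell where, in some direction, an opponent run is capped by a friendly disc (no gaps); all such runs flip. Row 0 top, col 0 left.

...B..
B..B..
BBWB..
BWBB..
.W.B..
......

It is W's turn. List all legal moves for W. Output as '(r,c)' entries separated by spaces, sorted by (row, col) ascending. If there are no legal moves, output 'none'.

(0,0): no bracket -> illegal
(0,1): no bracket -> illegal
(0,2): no bracket -> illegal
(0,4): flips 1 -> legal
(1,1): flips 1 -> legal
(1,2): no bracket -> illegal
(1,4): flips 2 -> legal
(2,4): flips 1 -> legal
(3,4): flips 2 -> legal
(4,0): no bracket -> illegal
(4,2): flips 1 -> legal
(4,4): flips 1 -> legal
(5,2): no bracket -> illegal
(5,3): no bracket -> illegal
(5,4): no bracket -> illegal

Answer: (0,4) (1,1) (1,4) (2,4) (3,4) (4,2) (4,4)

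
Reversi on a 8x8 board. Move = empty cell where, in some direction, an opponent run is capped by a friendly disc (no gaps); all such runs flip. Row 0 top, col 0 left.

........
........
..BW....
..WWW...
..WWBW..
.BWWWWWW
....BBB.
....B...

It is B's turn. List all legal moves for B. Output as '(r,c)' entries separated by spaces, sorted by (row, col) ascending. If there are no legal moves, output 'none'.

(1,2): no bracket -> illegal
(1,3): no bracket -> illegal
(1,4): no bracket -> illegal
(2,1): flips 3 -> legal
(2,4): flips 4 -> legal
(2,5): no bracket -> illegal
(3,1): flips 2 -> legal
(3,5): flips 2 -> legal
(3,6): no bracket -> illegal
(4,1): flips 2 -> legal
(4,6): flips 3 -> legal
(4,7): flips 1 -> legal
(6,1): no bracket -> illegal
(6,2): flips 4 -> legal
(6,3): no bracket -> illegal
(6,7): no bracket -> illegal

Answer: (2,1) (2,4) (3,1) (3,5) (4,1) (4,6) (4,7) (6,2)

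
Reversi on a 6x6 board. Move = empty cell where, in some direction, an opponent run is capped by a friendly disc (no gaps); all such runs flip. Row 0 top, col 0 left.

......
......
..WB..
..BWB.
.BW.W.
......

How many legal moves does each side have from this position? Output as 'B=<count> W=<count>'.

-- B to move --
(1,1): no bracket -> illegal
(1,2): flips 1 -> legal
(1,3): no bracket -> illegal
(2,1): flips 1 -> legal
(2,4): no bracket -> illegal
(3,1): no bracket -> illegal
(3,5): no bracket -> illegal
(4,3): flips 2 -> legal
(4,5): no bracket -> illegal
(5,1): no bracket -> illegal
(5,2): flips 1 -> legal
(5,3): no bracket -> illegal
(5,4): flips 1 -> legal
(5,5): no bracket -> illegal
B mobility = 5
-- W to move --
(1,2): no bracket -> illegal
(1,3): flips 1 -> legal
(1,4): no bracket -> illegal
(2,1): no bracket -> illegal
(2,4): flips 2 -> legal
(2,5): no bracket -> illegal
(3,0): no bracket -> illegal
(3,1): flips 1 -> legal
(3,5): flips 1 -> legal
(4,0): flips 1 -> legal
(4,3): no bracket -> illegal
(4,5): no bracket -> illegal
(5,0): no bracket -> illegal
(5,1): no bracket -> illegal
(5,2): no bracket -> illegal
W mobility = 5

Answer: B=5 W=5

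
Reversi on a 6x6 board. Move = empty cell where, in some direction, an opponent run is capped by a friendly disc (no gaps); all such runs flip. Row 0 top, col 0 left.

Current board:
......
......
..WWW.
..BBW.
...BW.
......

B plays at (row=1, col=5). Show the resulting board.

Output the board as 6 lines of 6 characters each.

Place B at (1,5); scan 8 dirs for brackets.
Dir NW: first cell '.' (not opp) -> no flip
Dir N: first cell '.' (not opp) -> no flip
Dir NE: edge -> no flip
Dir W: first cell '.' (not opp) -> no flip
Dir E: edge -> no flip
Dir SW: opp run (2,4) capped by B -> flip
Dir S: first cell '.' (not opp) -> no flip
Dir SE: edge -> no flip
All flips: (2,4)

Answer: ......
.....B
..WWB.
..BBW.
...BW.
......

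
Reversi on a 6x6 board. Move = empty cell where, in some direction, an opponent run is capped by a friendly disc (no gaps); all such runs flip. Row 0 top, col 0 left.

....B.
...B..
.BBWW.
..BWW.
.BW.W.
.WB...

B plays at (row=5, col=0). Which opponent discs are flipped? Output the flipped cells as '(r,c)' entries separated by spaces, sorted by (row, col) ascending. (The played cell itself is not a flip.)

Answer: (5,1)

Derivation:
Dir NW: edge -> no flip
Dir N: first cell '.' (not opp) -> no flip
Dir NE: first cell 'B' (not opp) -> no flip
Dir W: edge -> no flip
Dir E: opp run (5,1) capped by B -> flip
Dir SW: edge -> no flip
Dir S: edge -> no flip
Dir SE: edge -> no flip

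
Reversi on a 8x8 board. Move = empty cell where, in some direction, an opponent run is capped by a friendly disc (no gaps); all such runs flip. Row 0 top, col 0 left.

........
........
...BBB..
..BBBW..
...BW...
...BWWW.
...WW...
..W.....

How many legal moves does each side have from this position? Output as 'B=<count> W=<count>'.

-- B to move --
(2,6): flips 2 -> legal
(3,6): flips 1 -> legal
(4,5): flips 2 -> legal
(4,6): flips 1 -> legal
(4,7): no bracket -> illegal
(5,2): no bracket -> illegal
(5,7): flips 3 -> legal
(6,1): no bracket -> illegal
(6,2): no bracket -> illegal
(6,5): flips 1 -> legal
(6,6): flips 2 -> legal
(6,7): no bracket -> illegal
(7,1): no bracket -> illegal
(7,3): flips 1 -> legal
(7,4): flips 3 -> legal
(7,5): flips 1 -> legal
B mobility = 10
-- W to move --
(1,2): no bracket -> illegal
(1,3): flips 5 -> legal
(1,4): flips 2 -> legal
(1,5): flips 1 -> legal
(1,6): no bracket -> illegal
(2,1): flips 2 -> legal
(2,2): flips 1 -> legal
(2,6): no bracket -> illegal
(3,1): flips 3 -> legal
(3,6): no bracket -> illegal
(4,1): no bracket -> illegal
(4,2): flips 2 -> legal
(4,5): no bracket -> illegal
(5,2): flips 1 -> legal
(6,2): flips 1 -> legal
W mobility = 9

Answer: B=10 W=9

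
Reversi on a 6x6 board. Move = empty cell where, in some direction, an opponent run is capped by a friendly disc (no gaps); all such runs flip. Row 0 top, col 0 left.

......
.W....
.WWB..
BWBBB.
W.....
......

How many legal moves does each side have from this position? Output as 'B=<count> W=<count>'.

Answer: B=5 W=6

Derivation:
-- B to move --
(0,0): flips 2 -> legal
(0,1): no bracket -> illegal
(0,2): no bracket -> illegal
(1,0): flips 1 -> legal
(1,2): flips 2 -> legal
(1,3): no bracket -> illegal
(2,0): flips 2 -> legal
(4,1): no bracket -> illegal
(4,2): no bracket -> illegal
(5,0): flips 1 -> legal
(5,1): no bracket -> illegal
B mobility = 5
-- W to move --
(1,2): no bracket -> illegal
(1,3): no bracket -> illegal
(1,4): no bracket -> illegal
(2,0): flips 1 -> legal
(2,4): flips 1 -> legal
(2,5): no bracket -> illegal
(3,5): flips 3 -> legal
(4,1): no bracket -> illegal
(4,2): flips 1 -> legal
(4,3): flips 1 -> legal
(4,4): flips 1 -> legal
(4,5): no bracket -> illegal
W mobility = 6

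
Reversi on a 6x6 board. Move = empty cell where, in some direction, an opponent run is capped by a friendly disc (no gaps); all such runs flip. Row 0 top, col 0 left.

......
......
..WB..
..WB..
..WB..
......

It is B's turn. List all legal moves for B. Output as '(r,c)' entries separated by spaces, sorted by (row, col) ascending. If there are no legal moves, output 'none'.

Answer: (1,1) (2,1) (3,1) (4,1) (5,1)

Derivation:
(1,1): flips 1 -> legal
(1,2): no bracket -> illegal
(1,3): no bracket -> illegal
(2,1): flips 2 -> legal
(3,1): flips 1 -> legal
(4,1): flips 2 -> legal
(5,1): flips 1 -> legal
(5,2): no bracket -> illegal
(5,3): no bracket -> illegal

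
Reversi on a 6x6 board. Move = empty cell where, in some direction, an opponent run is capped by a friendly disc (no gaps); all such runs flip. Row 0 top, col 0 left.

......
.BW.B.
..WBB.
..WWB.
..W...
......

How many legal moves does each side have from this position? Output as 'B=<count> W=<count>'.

Answer: B=8 W=8

Derivation:
-- B to move --
(0,1): flips 1 -> legal
(0,2): no bracket -> illegal
(0,3): no bracket -> illegal
(1,3): flips 1 -> legal
(2,1): flips 1 -> legal
(3,1): flips 2 -> legal
(4,1): flips 1 -> legal
(4,3): flips 1 -> legal
(4,4): flips 2 -> legal
(5,1): flips 2 -> legal
(5,2): no bracket -> illegal
(5,3): no bracket -> illegal
B mobility = 8
-- W to move --
(0,0): flips 1 -> legal
(0,1): no bracket -> illegal
(0,2): no bracket -> illegal
(0,3): no bracket -> illegal
(0,4): no bracket -> illegal
(0,5): flips 2 -> legal
(1,0): flips 1 -> legal
(1,3): flips 1 -> legal
(1,5): flips 1 -> legal
(2,0): no bracket -> illegal
(2,1): no bracket -> illegal
(2,5): flips 2 -> legal
(3,5): flips 1 -> legal
(4,3): no bracket -> illegal
(4,4): no bracket -> illegal
(4,5): flips 2 -> legal
W mobility = 8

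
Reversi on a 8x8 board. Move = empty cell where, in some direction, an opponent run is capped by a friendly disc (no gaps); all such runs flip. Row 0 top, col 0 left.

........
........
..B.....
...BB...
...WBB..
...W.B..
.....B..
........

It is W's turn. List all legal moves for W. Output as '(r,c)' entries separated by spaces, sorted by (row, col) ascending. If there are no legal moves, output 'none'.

Answer: (2,3) (2,5) (3,5) (4,6)

Derivation:
(1,1): no bracket -> illegal
(1,2): no bracket -> illegal
(1,3): no bracket -> illegal
(2,1): no bracket -> illegal
(2,3): flips 1 -> legal
(2,4): no bracket -> illegal
(2,5): flips 1 -> legal
(3,1): no bracket -> illegal
(3,2): no bracket -> illegal
(3,5): flips 1 -> legal
(3,6): no bracket -> illegal
(4,2): no bracket -> illegal
(4,6): flips 2 -> legal
(5,4): no bracket -> illegal
(5,6): no bracket -> illegal
(6,4): no bracket -> illegal
(6,6): no bracket -> illegal
(7,4): no bracket -> illegal
(7,5): no bracket -> illegal
(7,6): no bracket -> illegal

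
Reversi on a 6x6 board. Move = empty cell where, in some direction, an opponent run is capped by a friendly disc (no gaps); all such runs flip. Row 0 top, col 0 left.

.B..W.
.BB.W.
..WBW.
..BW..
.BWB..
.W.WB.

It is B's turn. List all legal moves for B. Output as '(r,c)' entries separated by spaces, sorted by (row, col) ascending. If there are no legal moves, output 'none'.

Answer: (0,5) (2,1) (2,5) (3,4) (4,4) (5,2)

Derivation:
(0,3): no bracket -> illegal
(0,5): flips 1 -> legal
(1,3): no bracket -> illegal
(1,5): no bracket -> illegal
(2,1): flips 1 -> legal
(2,5): flips 1 -> legal
(3,1): no bracket -> illegal
(3,4): flips 1 -> legal
(3,5): no bracket -> illegal
(4,0): no bracket -> illegal
(4,4): flips 2 -> legal
(5,0): no bracket -> illegal
(5,2): flips 2 -> legal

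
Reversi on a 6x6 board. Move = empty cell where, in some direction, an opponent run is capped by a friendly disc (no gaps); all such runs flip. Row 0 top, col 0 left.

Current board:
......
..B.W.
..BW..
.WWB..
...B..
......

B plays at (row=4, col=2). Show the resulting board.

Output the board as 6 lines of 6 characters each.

Place B at (4,2); scan 8 dirs for brackets.
Dir NW: opp run (3,1), next='.' -> no flip
Dir N: opp run (3,2) capped by B -> flip
Dir NE: first cell 'B' (not opp) -> no flip
Dir W: first cell '.' (not opp) -> no flip
Dir E: first cell 'B' (not opp) -> no flip
Dir SW: first cell '.' (not opp) -> no flip
Dir S: first cell '.' (not opp) -> no flip
Dir SE: first cell '.' (not opp) -> no flip
All flips: (3,2)

Answer: ......
..B.W.
..BW..
.WBB..
..BB..
......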